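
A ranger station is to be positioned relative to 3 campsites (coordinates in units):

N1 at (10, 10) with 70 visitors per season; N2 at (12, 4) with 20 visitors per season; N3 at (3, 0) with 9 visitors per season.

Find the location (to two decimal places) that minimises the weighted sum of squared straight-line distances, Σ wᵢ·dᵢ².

The minimiser of Σwᵢ‖p−pᵢ‖² is the weighted centroid p* = (Σwᵢpᵢ)/(Σwᵢ).
Σwᵢ = 99.
Σwᵢxᵢ = 70·10 + 20·12 + 9·3 = 967.
Σwᵢyᵢ = 70·10 + 20·4 + 9·0 = 780.
x* = 967/99 = 9.77, y* = 780/99 = 7.88.

(9.77, 7.88)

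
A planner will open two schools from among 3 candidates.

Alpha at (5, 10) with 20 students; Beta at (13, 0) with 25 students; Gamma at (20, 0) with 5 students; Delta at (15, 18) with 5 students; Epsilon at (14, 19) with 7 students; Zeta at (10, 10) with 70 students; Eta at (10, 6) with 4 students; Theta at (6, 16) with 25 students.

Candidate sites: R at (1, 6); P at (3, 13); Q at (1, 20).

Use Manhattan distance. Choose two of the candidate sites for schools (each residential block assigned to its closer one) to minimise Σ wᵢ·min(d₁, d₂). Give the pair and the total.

{R, P}, total 1765

Evaluate every pair (each demand assigned to the nearer of the two):
  {R, P}: total = 1765
  {P, Q}: total = 1909
  {R, Q}: total = 2084
Best pair: {R, P} with total 1765.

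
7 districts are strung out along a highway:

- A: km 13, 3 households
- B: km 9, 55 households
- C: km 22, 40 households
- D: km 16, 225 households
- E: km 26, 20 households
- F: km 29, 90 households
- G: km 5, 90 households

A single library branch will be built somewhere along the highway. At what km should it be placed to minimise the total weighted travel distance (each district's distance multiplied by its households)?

x = 16

For a sum of weighted absolute distances on a line, the optimum is the weighted median (not the mean). Total weight W = 523; half-weight = 261.5.
Sort by position and accumulate weight:
  km 5 (G, w=90) → cum 90
  km 9 (B, w=55) → cum 145
  km 13 (A, w=3) → cum 148
  km 16 (D, w=225) → cum 373  ≥ 261.5 → median here
  km 22 (C, w=40) → cum 413
  km 26 (E, w=20) → cum 433
  km 29 (F, w=90) → cum 523
Optimal location: km 16.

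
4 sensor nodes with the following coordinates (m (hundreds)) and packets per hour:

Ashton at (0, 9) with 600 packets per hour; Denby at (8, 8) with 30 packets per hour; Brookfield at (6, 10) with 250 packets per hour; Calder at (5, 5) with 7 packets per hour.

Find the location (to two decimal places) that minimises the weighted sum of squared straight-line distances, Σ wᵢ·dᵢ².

The minimiser of Σwᵢ‖p−pᵢ‖² is the weighted centroid p* = (Σwᵢpᵢ)/(Σwᵢ).
Σwᵢ = 887.
Σwᵢxᵢ = 600·0 + 30·8 + 250·6 + 7·5 = 1775.
Σwᵢyᵢ = 600·9 + 30·8 + 250·10 + 7·5 = 8175.
x* = 1775/887 = 2.00, y* = 8175/887 = 9.22.

(2.00, 9.22)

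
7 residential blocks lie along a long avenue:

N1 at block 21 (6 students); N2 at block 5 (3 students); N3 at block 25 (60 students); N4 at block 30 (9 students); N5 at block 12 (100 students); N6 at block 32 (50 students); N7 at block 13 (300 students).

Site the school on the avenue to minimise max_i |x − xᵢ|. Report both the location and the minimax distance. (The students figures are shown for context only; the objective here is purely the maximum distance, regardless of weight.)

The 1-center on a line is the midpoint of the two extreme points: leftmost at 5, rightmost at 32.
Optimal location = (5 + 32)/2 = 18.5; maximum distance = (32 − 5)/2 = 13.5.

location 18.5, max distance 13.5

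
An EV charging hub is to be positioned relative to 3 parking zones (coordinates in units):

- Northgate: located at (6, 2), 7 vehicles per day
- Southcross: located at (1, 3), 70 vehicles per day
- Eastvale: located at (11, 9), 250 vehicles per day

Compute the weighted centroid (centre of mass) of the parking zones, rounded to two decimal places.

(8.75, 7.57)

The minimiser of Σwᵢ‖p−pᵢ‖² is the weighted centroid p* = (Σwᵢpᵢ)/(Σwᵢ).
Σwᵢ = 327.
Σwᵢxᵢ = 7·6 + 70·1 + 250·11 = 2862.
Σwᵢyᵢ = 7·2 + 70·3 + 250·9 = 2474.
x* = 2862/327 = 8.75, y* = 2474/327 = 7.57.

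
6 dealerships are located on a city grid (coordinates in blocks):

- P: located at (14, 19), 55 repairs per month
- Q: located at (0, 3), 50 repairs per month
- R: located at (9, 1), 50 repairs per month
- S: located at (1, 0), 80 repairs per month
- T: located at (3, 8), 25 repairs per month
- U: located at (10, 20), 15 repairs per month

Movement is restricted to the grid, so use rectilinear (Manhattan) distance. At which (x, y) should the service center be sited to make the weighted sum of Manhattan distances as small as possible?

(3, 3)

Manhattan distance separates: Σwᵢ(|x−xᵢ|+|y−yᵢ|) = Σwᵢ|x−xᵢ| + Σwᵢ|y−yᵢ|, so x and y are optimised independently as 1-D weighted medians.
Total weight W = 275; half = 137.5.
x-coordinate, sorted with cumulative weight:
  x=0 (Q, w=50) cum 50
  x=1 (S, w=80) cum 130
  x=3 (T, w=25) cum 155  ← median
  x=9 (R, w=50) cum 205
  x=10 (U, w=15) cum 220
  x=14 (P, w=55) cum 275
⇒ x* = 3
y-coordinate, sorted with cumulative weight:
  y=0 (S, w=80) cum 80
  y=1 (R, w=50) cum 130
  y=3 (Q, w=50) cum 180  ← median
  y=8 (T, w=25) cum 205
  y=19 (P, w=55) cum 260
  y=20 (U, w=15) cum 275
⇒ y* = 3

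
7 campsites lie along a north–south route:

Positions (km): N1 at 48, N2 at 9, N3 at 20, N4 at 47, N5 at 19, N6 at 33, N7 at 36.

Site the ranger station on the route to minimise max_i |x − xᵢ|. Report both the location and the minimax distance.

The 1-center on a line is the midpoint of the two extreme points: leftmost at 9, rightmost at 48.
Optimal location = (9 + 48)/2 = 28.5; maximum distance = (48 − 9)/2 = 19.5.

location 28.5, max distance 19.5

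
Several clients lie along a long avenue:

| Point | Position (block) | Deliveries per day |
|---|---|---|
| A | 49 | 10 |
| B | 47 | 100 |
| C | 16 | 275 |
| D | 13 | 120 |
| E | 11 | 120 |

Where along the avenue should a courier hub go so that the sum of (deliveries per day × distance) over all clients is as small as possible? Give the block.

For a sum of weighted absolute distances on a line, the optimum is the weighted median (not the mean). Total weight W = 625; half-weight = 312.5.
Sort by position and accumulate weight:
  block 11 (E, w=120) → cum 120
  block 13 (D, w=120) → cum 240
  block 16 (C, w=275) → cum 515  ≥ 312.5 → median here
  block 47 (B, w=100) → cum 615
  block 49 (A, w=10) → cum 625
Optimal location: block 16.

x = 16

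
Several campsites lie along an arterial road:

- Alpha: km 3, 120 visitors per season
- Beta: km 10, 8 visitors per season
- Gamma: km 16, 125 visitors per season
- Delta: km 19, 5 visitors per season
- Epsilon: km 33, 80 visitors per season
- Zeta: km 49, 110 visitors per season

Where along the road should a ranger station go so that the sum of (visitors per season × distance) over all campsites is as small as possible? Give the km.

x = 16

For a sum of weighted absolute distances on a line, the optimum is the weighted median (not the mean). Total weight W = 448; half-weight = 224.
Sort by position and accumulate weight:
  km 3 (Alpha, w=120) → cum 120
  km 10 (Beta, w=8) → cum 128
  km 16 (Gamma, w=125) → cum 253  ≥ 224 → median here
  km 19 (Delta, w=5) → cum 258
  km 33 (Epsilon, w=80) → cum 338
  km 49 (Zeta, w=110) → cum 448
Optimal location: km 16.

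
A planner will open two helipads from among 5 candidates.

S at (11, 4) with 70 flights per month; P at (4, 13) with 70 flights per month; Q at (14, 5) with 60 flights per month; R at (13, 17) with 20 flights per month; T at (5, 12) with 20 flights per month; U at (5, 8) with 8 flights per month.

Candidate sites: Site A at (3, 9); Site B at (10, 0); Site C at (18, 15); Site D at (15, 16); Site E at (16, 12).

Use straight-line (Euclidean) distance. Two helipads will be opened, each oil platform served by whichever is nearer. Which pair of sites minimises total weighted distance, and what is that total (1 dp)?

{Site A, Site B}, total 1307.5

Evaluate every pair (each demand assigned to the nearer of the two):
  {Site A, Site B}: total = 1307.5
  {Site A, Site E}: total = 1592.4
  {Site A, Site D}: total = 1746.4
  {Site A, Site C}: total = 1792.9
  {Site B, Site D}: total = 1806.5
  {Site B, Site E}: total = 1927.8
  {Site B, Site C}: total = 2105.9
  {Site D, Site E}: total = 2249.1
  {Site C, Site E}: total = 2361.4
  {Site C, Site D}: total = 2692.4
Best pair: {Site A, Site B} with total 1307.5.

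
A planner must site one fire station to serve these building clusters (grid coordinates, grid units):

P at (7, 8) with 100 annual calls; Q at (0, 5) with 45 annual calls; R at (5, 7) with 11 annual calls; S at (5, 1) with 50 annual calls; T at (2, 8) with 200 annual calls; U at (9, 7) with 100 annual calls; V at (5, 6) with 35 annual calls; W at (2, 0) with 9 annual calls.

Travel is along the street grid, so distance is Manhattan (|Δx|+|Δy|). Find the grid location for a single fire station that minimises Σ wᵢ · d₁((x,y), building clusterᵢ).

Manhattan distance separates: Σwᵢ(|x−xᵢ|+|y−yᵢ|) = Σwᵢ|x−xᵢ| + Σwᵢ|y−yᵢ|, so x and y are optimised independently as 1-D weighted medians.
Total weight W = 550; half = 275.
x-coordinate, sorted with cumulative weight:
  x=0 (Q, w=45) cum 45
  x=2 (T, w=200) cum 245
  x=2 (W, w=9) cum 254
  x=5 (R, w=11) cum 265
  x=5 (S, w=50) cum 315  ← median
  x=5 (V, w=35) cum 350
  x=7 (P, w=100) cum 450
  x=9 (U, w=100) cum 550
⇒ x* = 5
y-coordinate, sorted with cumulative weight:
  y=0 (W, w=9) cum 9
  y=1 (S, w=50) cum 59
  y=5 (Q, w=45) cum 104
  y=6 (V, w=35) cum 139
  y=7 (R, w=11) cum 150
  y=7 (U, w=100) cum 250
  y=8 (P, w=100) cum 350  ← median
  y=8 (T, w=200) cum 550
⇒ y* = 8

(5, 8)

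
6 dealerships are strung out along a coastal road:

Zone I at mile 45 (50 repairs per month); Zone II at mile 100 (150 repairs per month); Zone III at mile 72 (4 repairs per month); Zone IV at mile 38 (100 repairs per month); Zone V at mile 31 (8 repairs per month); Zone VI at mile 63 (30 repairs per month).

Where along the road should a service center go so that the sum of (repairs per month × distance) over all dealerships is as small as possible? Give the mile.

For a sum of weighted absolute distances on a line, the optimum is the weighted median (not the mean). Total weight W = 342; half-weight = 171.
Sort by position and accumulate weight:
  mile 31 (Zone V, w=8) → cum 8
  mile 38 (Zone IV, w=100) → cum 108
  mile 45 (Zone I, w=50) → cum 158
  mile 63 (Zone VI, w=30) → cum 188  ≥ 171 → median here
  mile 72 (Zone III, w=4) → cum 192
  mile 100 (Zone II, w=150) → cum 342
Optimal location: mile 63.

x = 63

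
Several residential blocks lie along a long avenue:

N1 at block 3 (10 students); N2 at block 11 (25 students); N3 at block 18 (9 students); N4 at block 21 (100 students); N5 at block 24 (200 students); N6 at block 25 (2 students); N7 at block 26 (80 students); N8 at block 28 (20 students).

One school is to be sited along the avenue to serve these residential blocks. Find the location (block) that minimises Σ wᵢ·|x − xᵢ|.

x = 24

For a sum of weighted absolute distances on a line, the optimum is the weighted median (not the mean). Total weight W = 446; half-weight = 223.
Sort by position and accumulate weight:
  block 3 (N1, w=10) → cum 10
  block 11 (N2, w=25) → cum 35
  block 18 (N3, w=9) → cum 44
  block 21 (N4, w=100) → cum 144
  block 24 (N5, w=200) → cum 344  ≥ 223 → median here
  block 25 (N6, w=2) → cum 346
  block 26 (N7, w=80) → cum 426
  block 28 (N8, w=20) → cum 446
Optimal location: block 24.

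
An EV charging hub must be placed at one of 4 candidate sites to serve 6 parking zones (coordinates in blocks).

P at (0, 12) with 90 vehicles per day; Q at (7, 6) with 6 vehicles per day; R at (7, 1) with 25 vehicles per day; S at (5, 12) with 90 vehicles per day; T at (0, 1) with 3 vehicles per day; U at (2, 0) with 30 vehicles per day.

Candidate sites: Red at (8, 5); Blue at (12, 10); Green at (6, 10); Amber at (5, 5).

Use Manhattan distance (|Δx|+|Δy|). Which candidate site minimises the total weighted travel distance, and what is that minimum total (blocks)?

Green, total 1735 blocks

Total weighted distance at each candidate:
  Red (8, 5): total = 2753
  Blue (12, 10): total = 3137
  Green (6, 10): total = 1735
  Amber (5, 5): total = 2145
Minimum is at Green with total 1735 blocks.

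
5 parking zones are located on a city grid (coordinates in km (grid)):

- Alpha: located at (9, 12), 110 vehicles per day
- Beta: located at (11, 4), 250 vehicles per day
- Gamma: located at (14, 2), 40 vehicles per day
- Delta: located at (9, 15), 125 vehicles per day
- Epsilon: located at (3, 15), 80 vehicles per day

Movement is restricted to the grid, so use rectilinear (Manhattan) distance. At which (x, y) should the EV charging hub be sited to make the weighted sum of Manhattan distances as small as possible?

(9, 12)

Manhattan distance separates: Σwᵢ(|x−xᵢ|+|y−yᵢ|) = Σwᵢ|x−xᵢ| + Σwᵢ|y−yᵢ|, so x and y are optimised independently as 1-D weighted medians.
Total weight W = 605; half = 302.5.
x-coordinate, sorted with cumulative weight:
  x=3 (Epsilon, w=80) cum 80
  x=9 (Alpha, w=110) cum 190
  x=9 (Delta, w=125) cum 315  ← median
  x=11 (Beta, w=250) cum 565
  x=14 (Gamma, w=40) cum 605
⇒ x* = 9
y-coordinate, sorted with cumulative weight:
  y=2 (Gamma, w=40) cum 40
  y=4 (Beta, w=250) cum 290
  y=12 (Alpha, w=110) cum 400  ← median
  y=15 (Delta, w=125) cum 525
  y=15 (Epsilon, w=80) cum 605
⇒ y* = 12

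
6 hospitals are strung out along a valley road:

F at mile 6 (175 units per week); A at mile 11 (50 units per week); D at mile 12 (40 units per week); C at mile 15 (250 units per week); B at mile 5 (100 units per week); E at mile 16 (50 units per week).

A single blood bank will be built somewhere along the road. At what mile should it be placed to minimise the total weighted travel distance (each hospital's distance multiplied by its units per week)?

For a sum of weighted absolute distances on a line, the optimum is the weighted median (not the mean). Total weight W = 665; half-weight = 332.5.
Sort by position and accumulate weight:
  mile 5 (B, w=100) → cum 100
  mile 6 (F, w=175) → cum 275
  mile 11 (A, w=50) → cum 325
  mile 12 (D, w=40) → cum 365  ≥ 332.5 → median here
  mile 15 (C, w=250) → cum 615
  mile 16 (E, w=50) → cum 665
Optimal location: mile 12.

x = 12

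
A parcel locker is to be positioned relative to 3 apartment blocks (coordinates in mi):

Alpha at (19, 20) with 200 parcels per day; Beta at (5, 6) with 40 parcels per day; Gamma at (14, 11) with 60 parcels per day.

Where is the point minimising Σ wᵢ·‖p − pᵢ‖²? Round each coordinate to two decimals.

The minimiser of Σwᵢ‖p−pᵢ‖² is the weighted centroid p* = (Σwᵢpᵢ)/(Σwᵢ).
Σwᵢ = 300.
Σwᵢxᵢ = 200·19 + 40·5 + 60·14 = 4840.
Σwᵢyᵢ = 200·20 + 40·6 + 60·11 = 4900.
x* = 4840/300 = 16.13, y* = 4900/300 = 16.33.

(16.13, 16.33)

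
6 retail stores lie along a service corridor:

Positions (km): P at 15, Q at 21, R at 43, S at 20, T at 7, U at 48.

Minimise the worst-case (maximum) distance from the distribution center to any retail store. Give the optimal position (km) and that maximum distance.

The 1-center on a line is the midpoint of the two extreme points: leftmost at 7, rightmost at 48.
Optimal location = (7 + 48)/2 = 27.5; maximum distance = (48 − 7)/2 = 20.5.

location 27.5, max distance 20.5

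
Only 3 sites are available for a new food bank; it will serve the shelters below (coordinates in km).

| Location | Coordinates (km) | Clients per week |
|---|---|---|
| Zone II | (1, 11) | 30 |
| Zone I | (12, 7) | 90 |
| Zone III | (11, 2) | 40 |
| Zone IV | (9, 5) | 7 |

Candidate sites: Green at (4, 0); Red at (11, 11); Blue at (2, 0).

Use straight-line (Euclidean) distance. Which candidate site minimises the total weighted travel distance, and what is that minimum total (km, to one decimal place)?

Red, total 1075.4 km

Total weighted distance at each candidate:
  Green (4, 0): total = 1639.5
  Red (11, 11): total = 1075.4
  Blue (2, 0): total = 1858.9
Minimum is at Red with total 1075.4 km.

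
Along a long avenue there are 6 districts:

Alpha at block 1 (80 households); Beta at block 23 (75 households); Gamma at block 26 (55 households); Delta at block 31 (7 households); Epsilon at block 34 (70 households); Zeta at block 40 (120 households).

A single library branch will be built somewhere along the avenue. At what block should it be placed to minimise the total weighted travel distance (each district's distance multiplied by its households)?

x = 26

For a sum of weighted absolute distances on a line, the optimum is the weighted median (not the mean). Total weight W = 407; half-weight = 203.5.
Sort by position and accumulate weight:
  block 1 (Alpha, w=80) → cum 80
  block 23 (Beta, w=75) → cum 155
  block 26 (Gamma, w=55) → cum 210  ≥ 203.5 → median here
  block 31 (Delta, w=7) → cum 217
  block 34 (Epsilon, w=70) → cum 287
  block 40 (Zeta, w=120) → cum 407
Optimal location: block 26.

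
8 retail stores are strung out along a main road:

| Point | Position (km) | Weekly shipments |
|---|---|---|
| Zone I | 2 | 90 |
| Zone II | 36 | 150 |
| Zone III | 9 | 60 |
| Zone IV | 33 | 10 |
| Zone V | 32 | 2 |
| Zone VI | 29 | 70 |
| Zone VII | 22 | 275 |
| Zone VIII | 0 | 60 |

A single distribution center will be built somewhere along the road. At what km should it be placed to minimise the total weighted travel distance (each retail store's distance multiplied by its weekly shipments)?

For a sum of weighted absolute distances on a line, the optimum is the weighted median (not the mean). Total weight W = 717; half-weight = 358.5.
Sort by position and accumulate weight:
  km 0 (Zone VIII, w=60) → cum 60
  km 2 (Zone I, w=90) → cum 150
  km 9 (Zone III, w=60) → cum 210
  km 22 (Zone VII, w=275) → cum 485  ≥ 358.5 → median here
  km 29 (Zone VI, w=70) → cum 555
  km 32 (Zone V, w=2) → cum 557
  km 33 (Zone IV, w=10) → cum 567
  km 36 (Zone II, w=150) → cum 717
Optimal location: km 22.

x = 22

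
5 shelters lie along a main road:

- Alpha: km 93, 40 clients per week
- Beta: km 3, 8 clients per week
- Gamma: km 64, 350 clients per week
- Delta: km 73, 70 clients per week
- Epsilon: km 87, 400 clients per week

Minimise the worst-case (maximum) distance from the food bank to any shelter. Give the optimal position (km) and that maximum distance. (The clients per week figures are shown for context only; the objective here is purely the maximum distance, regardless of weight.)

The 1-center on a line is the midpoint of the two extreme points: leftmost at 3, rightmost at 93.
Optimal location = (3 + 93)/2 = 48; maximum distance = (93 − 3)/2 = 45.

location 48, max distance 45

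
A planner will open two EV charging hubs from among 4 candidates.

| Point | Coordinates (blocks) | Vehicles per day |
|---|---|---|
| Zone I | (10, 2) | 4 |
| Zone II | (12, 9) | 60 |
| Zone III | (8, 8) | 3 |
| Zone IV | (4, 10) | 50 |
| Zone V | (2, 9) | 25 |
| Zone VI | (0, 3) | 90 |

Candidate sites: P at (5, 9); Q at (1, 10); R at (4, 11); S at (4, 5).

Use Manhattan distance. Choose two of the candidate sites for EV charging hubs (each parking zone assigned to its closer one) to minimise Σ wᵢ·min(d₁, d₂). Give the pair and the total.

Evaluate every pair (each demand assigned to the nearer of the two):
  {P, S}: total = 1183
  {R, S}: total = 1347
  {P, Q}: total = 1350
  {Q, R}: total = 1501
  {Q, S}: total = 1517
  {P, R}: total = 1595
Best pair: {P, S} with total 1183.

{P, S}, total 1183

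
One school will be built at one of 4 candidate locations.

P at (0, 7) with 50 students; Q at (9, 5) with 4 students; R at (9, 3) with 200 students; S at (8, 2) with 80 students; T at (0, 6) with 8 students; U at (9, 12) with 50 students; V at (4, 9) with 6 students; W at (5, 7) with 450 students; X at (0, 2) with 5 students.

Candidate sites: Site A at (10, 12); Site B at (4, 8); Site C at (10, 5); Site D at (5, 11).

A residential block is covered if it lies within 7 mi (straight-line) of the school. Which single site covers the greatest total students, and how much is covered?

Coverage radius r = 7 mi; a point is covered iff (Δx)²+(Δy)² ≤ 7² = 49.
  Site A (10, 12): covers {U, V} → 56
  Site B (4, 8): covers {P, Q, T, U, V, W} → 568
  Site C (10, 5): covers {Q, R, S, W} → 734
  Site D (5, 11): covers {P, U, V, W} → 556
Maximum coverage at Site C: 734 students.

Site C, covering 734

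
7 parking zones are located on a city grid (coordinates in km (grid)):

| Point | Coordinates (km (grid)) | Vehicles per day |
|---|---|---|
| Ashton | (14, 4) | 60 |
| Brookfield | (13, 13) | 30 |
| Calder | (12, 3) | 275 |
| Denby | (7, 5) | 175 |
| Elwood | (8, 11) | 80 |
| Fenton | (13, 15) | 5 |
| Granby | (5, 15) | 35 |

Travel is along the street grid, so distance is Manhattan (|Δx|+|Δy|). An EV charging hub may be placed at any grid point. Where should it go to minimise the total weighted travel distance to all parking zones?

Manhattan distance separates: Σwᵢ(|x−xᵢ|+|y−yᵢ|) = Σwᵢ|x−xᵢ| + Σwᵢ|y−yᵢ|, so x and y are optimised independently as 1-D weighted medians.
Total weight W = 660; half = 330.
x-coordinate, sorted with cumulative weight:
  x=5 (Granby, w=35) cum 35
  x=7 (Denby, w=175) cum 210
  x=8 (Elwood, w=80) cum 290
  x=12 (Calder, w=275) cum 565  ← median
  x=13 (Brookfield, w=30) cum 595
  x=13 (Fenton, w=5) cum 600
  x=14 (Ashton, w=60) cum 660
⇒ x* = 12
y-coordinate, sorted with cumulative weight:
  y=3 (Calder, w=275) cum 275
  y=4 (Ashton, w=60) cum 335  ← median
  y=5 (Denby, w=175) cum 510
  y=11 (Elwood, w=80) cum 590
  y=13 (Brookfield, w=30) cum 620
  y=15 (Fenton, w=5) cum 625
  y=15 (Granby, w=35) cum 660
⇒ y* = 4

(12, 4)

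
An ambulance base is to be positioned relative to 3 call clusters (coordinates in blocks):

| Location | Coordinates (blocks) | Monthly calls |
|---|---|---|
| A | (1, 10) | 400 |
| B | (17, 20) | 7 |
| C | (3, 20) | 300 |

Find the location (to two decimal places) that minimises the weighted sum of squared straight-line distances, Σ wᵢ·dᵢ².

The minimiser of Σwᵢ‖p−pᵢ‖² is the weighted centroid p* = (Σwᵢpᵢ)/(Σwᵢ).
Σwᵢ = 707.
Σwᵢxᵢ = 400·1 + 7·17 + 300·3 = 1419.
Σwᵢyᵢ = 400·10 + 7·20 + 300·20 = 10140.
x* = 1419/707 = 2.01, y* = 10140/707 = 14.34.

(2.01, 14.34)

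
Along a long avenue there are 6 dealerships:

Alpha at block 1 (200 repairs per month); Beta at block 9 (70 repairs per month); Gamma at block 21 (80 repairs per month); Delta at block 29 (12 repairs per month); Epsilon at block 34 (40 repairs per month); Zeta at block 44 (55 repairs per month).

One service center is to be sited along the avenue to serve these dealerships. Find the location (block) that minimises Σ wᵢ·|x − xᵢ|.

x = 9

For a sum of weighted absolute distances on a line, the optimum is the weighted median (not the mean). Total weight W = 457; half-weight = 228.5.
Sort by position and accumulate weight:
  block 1 (Alpha, w=200) → cum 200
  block 9 (Beta, w=70) → cum 270  ≥ 228.5 → median here
  block 21 (Gamma, w=80) → cum 350
  block 29 (Delta, w=12) → cum 362
  block 34 (Epsilon, w=40) → cum 402
  block 44 (Zeta, w=55) → cum 457
Optimal location: block 9.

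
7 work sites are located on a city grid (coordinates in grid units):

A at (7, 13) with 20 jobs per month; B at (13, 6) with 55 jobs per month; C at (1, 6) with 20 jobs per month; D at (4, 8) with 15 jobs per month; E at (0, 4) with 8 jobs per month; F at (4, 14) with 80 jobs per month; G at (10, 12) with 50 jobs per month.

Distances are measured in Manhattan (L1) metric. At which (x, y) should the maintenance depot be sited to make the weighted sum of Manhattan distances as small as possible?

(7, 12)

Manhattan distance separates: Σwᵢ(|x−xᵢ|+|y−yᵢ|) = Σwᵢ|x−xᵢ| + Σwᵢ|y−yᵢ|, so x and y are optimised independently as 1-D weighted medians.
Total weight W = 248; half = 124.
x-coordinate, sorted with cumulative weight:
  x=0 (E, w=8) cum 8
  x=1 (C, w=20) cum 28
  x=4 (D, w=15) cum 43
  x=4 (F, w=80) cum 123
  x=7 (A, w=20) cum 143  ← median
  x=10 (G, w=50) cum 193
  x=13 (B, w=55) cum 248
⇒ x* = 7
y-coordinate, sorted with cumulative weight:
  y=4 (E, w=8) cum 8
  y=6 (B, w=55) cum 63
  y=6 (C, w=20) cum 83
  y=8 (D, w=15) cum 98
  y=12 (G, w=50) cum 148  ← median
  y=13 (A, w=20) cum 168
  y=14 (F, w=80) cum 248
⇒ y* = 12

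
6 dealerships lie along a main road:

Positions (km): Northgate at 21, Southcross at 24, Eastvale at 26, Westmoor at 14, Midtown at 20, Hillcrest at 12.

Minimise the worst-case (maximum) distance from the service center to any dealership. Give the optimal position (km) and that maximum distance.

location 19, max distance 7

The 1-center on a line is the midpoint of the two extreme points: leftmost at 12, rightmost at 26.
Optimal location = (12 + 26)/2 = 19; maximum distance = (26 − 12)/2 = 7.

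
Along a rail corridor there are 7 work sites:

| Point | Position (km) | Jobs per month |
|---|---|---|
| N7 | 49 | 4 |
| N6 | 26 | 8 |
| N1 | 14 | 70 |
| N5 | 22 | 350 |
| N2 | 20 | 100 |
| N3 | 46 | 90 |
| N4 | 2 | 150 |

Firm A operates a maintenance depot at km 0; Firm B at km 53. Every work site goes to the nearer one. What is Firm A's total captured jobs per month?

The indifferent point is the midpoint (0+53)/2 = 26.5; work sites left of it (closer to Firm A at 0) go to Firm A, those right go to Firm B.
  N4 at 2 (w=150) → Firm A
  N1 at 14 (w=70) → Firm A
  N2 at 20 (w=100) → Firm A
  N5 at 22 (w=350) → Firm A
  N6 at 26 (w=8) → Firm A
  N3 at 46 (w=90) → Firm B
  N7 at 49 (w=4) → Firm B
Firm A captures 678; Firm B captures 94.

678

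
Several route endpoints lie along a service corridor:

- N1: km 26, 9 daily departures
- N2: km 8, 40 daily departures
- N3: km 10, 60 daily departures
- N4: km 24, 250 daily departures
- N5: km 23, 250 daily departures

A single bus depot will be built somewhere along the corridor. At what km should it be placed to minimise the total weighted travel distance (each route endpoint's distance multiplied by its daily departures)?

For a sum of weighted absolute distances on a line, the optimum is the weighted median (not the mean). Total weight W = 609; half-weight = 304.5.
Sort by position and accumulate weight:
  km 8 (N2, w=40) → cum 40
  km 10 (N3, w=60) → cum 100
  km 23 (N5, w=250) → cum 350  ≥ 304.5 → median here
  km 24 (N4, w=250) → cum 600
  km 26 (N1, w=9) → cum 609
Optimal location: km 23.

x = 23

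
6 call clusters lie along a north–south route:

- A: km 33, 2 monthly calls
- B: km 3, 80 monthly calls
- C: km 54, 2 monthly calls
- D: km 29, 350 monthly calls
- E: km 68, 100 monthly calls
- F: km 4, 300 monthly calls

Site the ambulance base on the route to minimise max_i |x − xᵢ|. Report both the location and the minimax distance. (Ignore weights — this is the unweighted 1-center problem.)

location 35.5, max distance 32.5

The 1-center on a line is the midpoint of the two extreme points: leftmost at 3, rightmost at 68.
Optimal location = (3 + 68)/2 = 35.5; maximum distance = (68 − 3)/2 = 32.5.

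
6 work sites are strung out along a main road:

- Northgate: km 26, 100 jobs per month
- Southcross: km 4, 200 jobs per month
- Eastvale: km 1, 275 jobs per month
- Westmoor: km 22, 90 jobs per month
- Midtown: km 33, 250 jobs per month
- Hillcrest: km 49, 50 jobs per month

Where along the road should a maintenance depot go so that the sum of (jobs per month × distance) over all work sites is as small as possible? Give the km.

For a sum of weighted absolute distances on a line, the optimum is the weighted median (not the mean). Total weight W = 965; half-weight = 482.5.
Sort by position and accumulate weight:
  km 1 (Eastvale, w=275) → cum 275
  km 4 (Southcross, w=200) → cum 475
  km 22 (Westmoor, w=90) → cum 565  ≥ 482.5 → median here
  km 26 (Northgate, w=100) → cum 665
  km 33 (Midtown, w=250) → cum 915
  km 49 (Hillcrest, w=50) → cum 965
Optimal location: km 22.

x = 22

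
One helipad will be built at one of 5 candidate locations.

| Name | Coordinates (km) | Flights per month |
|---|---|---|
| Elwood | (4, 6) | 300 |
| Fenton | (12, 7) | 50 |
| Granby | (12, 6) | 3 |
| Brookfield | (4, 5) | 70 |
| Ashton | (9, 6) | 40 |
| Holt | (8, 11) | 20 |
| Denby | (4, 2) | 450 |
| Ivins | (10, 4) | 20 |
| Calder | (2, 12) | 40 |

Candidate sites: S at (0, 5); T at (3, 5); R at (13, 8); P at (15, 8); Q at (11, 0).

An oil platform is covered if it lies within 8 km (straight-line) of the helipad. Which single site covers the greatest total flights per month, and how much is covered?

T, covering 940

Coverage radius r = 8 km; a point is covered iff (Δx)²+(Δy)² ≤ 8² = 64.
  S (0, 5): covers {Elwood, Brookfield, Denby, Calder} → 860
  T (3, 5): covers {Elwood, Brookfield, Ashton, Holt, Denby, Ivins, Calder} → 940
  R (13, 8): covers {Fenton, Granby, Ashton, Holt, Ivins} → 133
  P (15, 8): covers {Fenton, Granby, Ashton, Holt, Ivins} → 133
  Q (11, 0): covers {Fenton, Granby, Ashton, Denby, Ivins} → 563
Maximum coverage at T: 940 flights per month.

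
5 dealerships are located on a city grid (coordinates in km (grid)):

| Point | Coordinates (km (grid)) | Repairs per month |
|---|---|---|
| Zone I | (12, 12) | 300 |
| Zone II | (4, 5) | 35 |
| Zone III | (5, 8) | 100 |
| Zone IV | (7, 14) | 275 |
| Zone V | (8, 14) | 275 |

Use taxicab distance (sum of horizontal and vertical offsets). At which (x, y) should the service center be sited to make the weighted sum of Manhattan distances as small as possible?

(8, 14)

Manhattan distance separates: Σwᵢ(|x−xᵢ|+|y−yᵢ|) = Σwᵢ|x−xᵢ| + Σwᵢ|y−yᵢ|, so x and y are optimised independently as 1-D weighted medians.
Total weight W = 985; half = 492.5.
x-coordinate, sorted with cumulative weight:
  x=4 (Zone II, w=35) cum 35
  x=5 (Zone III, w=100) cum 135
  x=7 (Zone IV, w=275) cum 410
  x=8 (Zone V, w=275) cum 685  ← median
  x=12 (Zone I, w=300) cum 985
⇒ x* = 8
y-coordinate, sorted with cumulative weight:
  y=5 (Zone II, w=35) cum 35
  y=8 (Zone III, w=100) cum 135
  y=12 (Zone I, w=300) cum 435
  y=14 (Zone IV, w=275) cum 710  ← median
  y=14 (Zone V, w=275) cum 985
⇒ y* = 14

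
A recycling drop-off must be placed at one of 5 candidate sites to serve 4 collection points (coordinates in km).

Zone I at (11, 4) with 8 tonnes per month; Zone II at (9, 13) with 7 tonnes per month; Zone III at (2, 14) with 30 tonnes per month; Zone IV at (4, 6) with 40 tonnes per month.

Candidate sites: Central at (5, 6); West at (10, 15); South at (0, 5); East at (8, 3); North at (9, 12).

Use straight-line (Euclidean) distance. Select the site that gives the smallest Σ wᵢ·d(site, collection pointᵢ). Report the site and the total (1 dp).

Total weighted distance at each candidate:
  Central (5, 6): total = 403.4
  West (10, 15): total = 778.5
  South (0, 5): total = 614.2
  East (8, 3): total = 671.5
  North (9, 12): total = 603.8
Minimum is at Central with total 403.4 km.

Central, total 403.4 km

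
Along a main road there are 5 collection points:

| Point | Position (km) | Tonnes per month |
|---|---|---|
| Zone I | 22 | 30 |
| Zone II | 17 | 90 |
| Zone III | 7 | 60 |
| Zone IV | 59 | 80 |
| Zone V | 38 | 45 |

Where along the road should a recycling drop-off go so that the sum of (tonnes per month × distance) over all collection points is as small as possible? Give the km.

x = 22

For a sum of weighted absolute distances on a line, the optimum is the weighted median (not the mean). Total weight W = 305; half-weight = 152.5.
Sort by position and accumulate weight:
  km 7 (Zone III, w=60) → cum 60
  km 17 (Zone II, w=90) → cum 150
  km 22 (Zone I, w=30) → cum 180  ≥ 152.5 → median here
  km 38 (Zone V, w=45) → cum 225
  km 59 (Zone IV, w=80) → cum 305
Optimal location: km 22.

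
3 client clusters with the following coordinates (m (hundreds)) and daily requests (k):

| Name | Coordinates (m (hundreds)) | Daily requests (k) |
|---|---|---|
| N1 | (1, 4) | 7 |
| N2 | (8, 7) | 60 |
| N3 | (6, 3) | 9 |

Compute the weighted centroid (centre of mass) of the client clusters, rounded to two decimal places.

The minimiser of Σwᵢ‖p−pᵢ‖² is the weighted centroid p* = (Σwᵢpᵢ)/(Σwᵢ).
Σwᵢ = 76.
Σwᵢxᵢ = 7·1 + 60·8 + 9·6 = 541.
Σwᵢyᵢ = 7·4 + 60·7 + 9·3 = 475.
x* = 541/76 = 7.12, y* = 475/76 = 6.25.

(7.12, 6.25)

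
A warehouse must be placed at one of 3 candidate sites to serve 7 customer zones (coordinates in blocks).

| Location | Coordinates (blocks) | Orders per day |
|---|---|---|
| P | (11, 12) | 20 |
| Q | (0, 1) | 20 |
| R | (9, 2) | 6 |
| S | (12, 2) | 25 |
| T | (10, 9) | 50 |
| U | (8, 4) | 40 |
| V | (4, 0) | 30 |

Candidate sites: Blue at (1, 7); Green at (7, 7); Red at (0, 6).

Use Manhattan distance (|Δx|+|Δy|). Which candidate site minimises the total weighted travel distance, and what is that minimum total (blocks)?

Green, total 1442 blocks

Total weighted distance at each candidate:
  Blue (1, 7): total = 2168
  Green (7, 7): total = 1442
  Red (0, 6): total = 2268
Minimum is at Green with total 1442 blocks.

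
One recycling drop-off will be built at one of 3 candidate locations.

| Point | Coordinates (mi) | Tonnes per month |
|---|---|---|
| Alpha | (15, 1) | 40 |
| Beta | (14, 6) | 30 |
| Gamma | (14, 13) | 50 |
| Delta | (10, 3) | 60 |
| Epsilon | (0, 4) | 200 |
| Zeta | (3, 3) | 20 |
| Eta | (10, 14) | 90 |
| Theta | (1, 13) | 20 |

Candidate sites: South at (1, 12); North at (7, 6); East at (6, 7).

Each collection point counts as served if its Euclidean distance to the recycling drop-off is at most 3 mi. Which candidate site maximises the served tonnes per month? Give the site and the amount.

South, covering 20

Coverage radius r = 3 mi; a point is covered iff (Δx)²+(Δy)² ≤ 3² = 9.
  South (1, 12): covers {Theta} → 20
  North (7, 6): covers {none} → 0
  East (6, 7): covers {none} → 0
Maximum coverage at South: 20 tonnes per month.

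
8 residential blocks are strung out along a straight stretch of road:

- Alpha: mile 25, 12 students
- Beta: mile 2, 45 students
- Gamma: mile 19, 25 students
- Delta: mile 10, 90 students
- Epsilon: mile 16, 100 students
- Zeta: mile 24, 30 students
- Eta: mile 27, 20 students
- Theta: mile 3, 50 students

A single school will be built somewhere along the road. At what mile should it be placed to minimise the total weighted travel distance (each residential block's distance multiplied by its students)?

x = 16

For a sum of weighted absolute distances on a line, the optimum is the weighted median (not the mean). Total weight W = 372; half-weight = 186.
Sort by position and accumulate weight:
  mile 2 (Beta, w=45) → cum 45
  mile 3 (Theta, w=50) → cum 95
  mile 10 (Delta, w=90) → cum 185
  mile 16 (Epsilon, w=100) → cum 285  ≥ 186 → median here
  mile 19 (Gamma, w=25) → cum 310
  mile 24 (Zeta, w=30) → cum 340
  mile 25 (Alpha, w=12) → cum 352
  mile 27 (Eta, w=20) → cum 372
Optimal location: mile 16.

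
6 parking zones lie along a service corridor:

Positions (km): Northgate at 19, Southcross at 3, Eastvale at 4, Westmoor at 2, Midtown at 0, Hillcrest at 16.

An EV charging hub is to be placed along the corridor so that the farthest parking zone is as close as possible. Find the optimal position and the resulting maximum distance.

location 9.5, max distance 9.5

The 1-center on a line is the midpoint of the two extreme points: leftmost at 0, rightmost at 19.
Optimal location = (0 + 19)/2 = 9.5; maximum distance = (19 − 0)/2 = 9.5.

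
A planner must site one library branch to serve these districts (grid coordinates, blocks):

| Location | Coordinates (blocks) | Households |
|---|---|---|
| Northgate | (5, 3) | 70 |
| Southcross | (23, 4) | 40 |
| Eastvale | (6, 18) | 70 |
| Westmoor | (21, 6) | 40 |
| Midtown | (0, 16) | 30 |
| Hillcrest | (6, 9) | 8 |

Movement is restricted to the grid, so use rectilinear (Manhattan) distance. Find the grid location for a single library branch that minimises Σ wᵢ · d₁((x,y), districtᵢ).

(6, 6)

Manhattan distance separates: Σwᵢ(|x−xᵢ|+|y−yᵢ|) = Σwᵢ|x−xᵢ| + Σwᵢ|y−yᵢ|, so x and y are optimised independently as 1-D weighted medians.
Total weight W = 258; half = 129.
x-coordinate, sorted with cumulative weight:
  x=0 (Midtown, w=30) cum 30
  x=5 (Northgate, w=70) cum 100
  x=6 (Eastvale, w=70) cum 170  ← median
  x=6 (Hillcrest, w=8) cum 178
  x=21 (Westmoor, w=40) cum 218
  x=23 (Southcross, w=40) cum 258
⇒ x* = 6
y-coordinate, sorted with cumulative weight:
  y=3 (Northgate, w=70) cum 70
  y=4 (Southcross, w=40) cum 110
  y=6 (Westmoor, w=40) cum 150  ← median
  y=9 (Hillcrest, w=8) cum 158
  y=16 (Midtown, w=30) cum 188
  y=18 (Eastvale, w=70) cum 258
⇒ y* = 6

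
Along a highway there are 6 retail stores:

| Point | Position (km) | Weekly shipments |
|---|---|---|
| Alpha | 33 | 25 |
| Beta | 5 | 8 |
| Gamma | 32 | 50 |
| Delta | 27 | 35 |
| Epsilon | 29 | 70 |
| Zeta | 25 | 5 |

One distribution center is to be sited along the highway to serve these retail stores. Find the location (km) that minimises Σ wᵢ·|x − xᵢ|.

x = 29

For a sum of weighted absolute distances on a line, the optimum is the weighted median (not the mean). Total weight W = 193; half-weight = 96.5.
Sort by position and accumulate weight:
  km 5 (Beta, w=8) → cum 8
  km 25 (Zeta, w=5) → cum 13
  km 27 (Delta, w=35) → cum 48
  km 29 (Epsilon, w=70) → cum 118  ≥ 96.5 → median here
  km 32 (Gamma, w=50) → cum 168
  km 33 (Alpha, w=25) → cum 193
Optimal location: km 29.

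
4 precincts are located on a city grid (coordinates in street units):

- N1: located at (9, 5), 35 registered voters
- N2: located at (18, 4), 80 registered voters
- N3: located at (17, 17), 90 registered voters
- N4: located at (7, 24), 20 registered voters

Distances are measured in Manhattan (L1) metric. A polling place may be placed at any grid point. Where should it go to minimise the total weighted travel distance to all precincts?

(17, 5)

Manhattan distance separates: Σwᵢ(|x−xᵢ|+|y−yᵢ|) = Σwᵢ|x−xᵢ| + Σwᵢ|y−yᵢ|, so x and y are optimised independently as 1-D weighted medians.
Total weight W = 225; half = 112.5.
x-coordinate, sorted with cumulative weight:
  x=7 (N4, w=20) cum 20
  x=9 (N1, w=35) cum 55
  x=17 (N3, w=90) cum 145  ← median
  x=18 (N2, w=80) cum 225
⇒ x* = 17
y-coordinate, sorted with cumulative weight:
  y=4 (N2, w=80) cum 80
  y=5 (N1, w=35) cum 115  ← median
  y=17 (N3, w=90) cum 205
  y=24 (N4, w=20) cum 225
⇒ y* = 5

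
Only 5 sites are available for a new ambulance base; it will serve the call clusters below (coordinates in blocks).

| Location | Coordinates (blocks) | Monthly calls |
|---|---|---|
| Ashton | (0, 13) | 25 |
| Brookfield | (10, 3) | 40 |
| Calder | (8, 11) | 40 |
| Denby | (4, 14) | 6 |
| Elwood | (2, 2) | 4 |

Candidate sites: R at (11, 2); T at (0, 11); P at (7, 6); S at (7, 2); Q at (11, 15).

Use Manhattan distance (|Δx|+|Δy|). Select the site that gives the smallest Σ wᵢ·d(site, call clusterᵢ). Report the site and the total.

Total weighted distance at each candidate:
  R (11, 2): total = 1260
  T (0, 11): total = 1176
  P (7, 6): total = 932
  S (7, 2): total = 1120
  Q (11, 15): total = 1261
Minimum is at P with total 932 blocks.

P, total 932 blocks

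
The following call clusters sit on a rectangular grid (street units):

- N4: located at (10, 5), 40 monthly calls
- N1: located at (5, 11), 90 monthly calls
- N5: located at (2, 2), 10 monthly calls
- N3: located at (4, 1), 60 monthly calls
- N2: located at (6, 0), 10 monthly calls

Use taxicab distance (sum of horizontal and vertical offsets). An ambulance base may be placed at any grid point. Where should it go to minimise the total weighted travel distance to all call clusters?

Manhattan distance separates: Σwᵢ(|x−xᵢ|+|y−yᵢ|) = Σwᵢ|x−xᵢ| + Σwᵢ|y−yᵢ|, so x and y are optimised independently as 1-D weighted medians.
Total weight W = 210; half = 105.
x-coordinate, sorted with cumulative weight:
  x=2 (N5, w=10) cum 10
  x=4 (N3, w=60) cum 70
  x=5 (N1, w=90) cum 160  ← median
  x=6 (N2, w=10) cum 170
  x=10 (N4, w=40) cum 210
⇒ x* = 5
y-coordinate, sorted with cumulative weight:
  y=0 (N2, w=10) cum 10
  y=1 (N3, w=60) cum 70
  y=2 (N5, w=10) cum 80
  y=5 (N4, w=40) cum 120  ← median
  y=11 (N1, w=90) cum 210
⇒ y* = 5

(5, 5)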